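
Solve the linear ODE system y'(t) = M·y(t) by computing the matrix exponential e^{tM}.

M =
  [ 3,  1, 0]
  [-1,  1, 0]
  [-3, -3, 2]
e^{tM} =
  [t*exp(2*t) + exp(2*t), t*exp(2*t), 0]
  [-t*exp(2*t), -t*exp(2*t) + exp(2*t), 0]
  [-3*t*exp(2*t), -3*t*exp(2*t), exp(2*t)]

Strategy: write M = P · J · P⁻¹ where J is a Jordan canonical form, so e^{tM} = P · e^{tJ} · P⁻¹, and e^{tJ} can be computed block-by-block.

M has Jordan form
J =
  [2, 1, 0]
  [0, 2, 0]
  [0, 0, 2]
(up to reordering of blocks).

Per-block formulas:
  For a 1×1 block at λ = 2: exp(t · [2]) = [e^(2t)].
  For a 2×2 Jordan block J_2(2): exp(t · J_2(2)) = e^(2t)·(I + t·N), where N is the 2×2 nilpotent shift.

After assembling e^{tJ} and conjugating by P, we get:

e^{tM} =
  [t*exp(2*t) + exp(2*t), t*exp(2*t), 0]
  [-t*exp(2*t), -t*exp(2*t) + exp(2*t), 0]
  [-3*t*exp(2*t), -3*t*exp(2*t), exp(2*t)]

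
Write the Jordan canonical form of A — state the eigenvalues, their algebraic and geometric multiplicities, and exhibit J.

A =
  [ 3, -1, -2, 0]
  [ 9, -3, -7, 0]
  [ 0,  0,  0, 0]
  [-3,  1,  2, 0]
J_3(0) ⊕ J_1(0)

The characteristic polynomial is
  det(x·I − A) = x^4

Eigenvalues and multiplicities (the geometric multiplicity of λ is n − rank(A − λI), which equals the number of Jordan blocks for λ):
  λ = 0: algebraic multiplicity = 4, geometric multiplicity = 2

Determining the block sizes for each eigenvalue:
  λ = 0: with am = 4 and gm = 2, the partition is not yet determined (e.g. several partitions of 4 into 2 parts exist). Let N = A − (0)·I. Computing rank(N^1) = 2, rank(N^2) = 1, rank(N^3) = 0; the number of blocks of size ≥ j is rank(N^{j−1}) − rank(N^j), giving [2, 1, 1]. So we have 1 block(s) of size 3, 1 block(s) of size 1 → block sizes [3, 1]

Assembling the blocks gives a Jordan form
J =
  [0, 1, 0, 0]
  [0, 0, 1, 0]
  [0, 0, 0, 0]
  [0, 0, 0, 0]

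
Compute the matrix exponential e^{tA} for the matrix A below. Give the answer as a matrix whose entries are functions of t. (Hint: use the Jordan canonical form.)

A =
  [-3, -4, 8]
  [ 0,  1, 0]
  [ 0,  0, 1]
e^{tA} =
  [exp(-3*t), -exp(t) + exp(-3*t), 2*exp(t) - 2*exp(-3*t)]
  [0, exp(t), 0]
  [0, 0, exp(t)]

Strategy: write A = P · J · P⁻¹ where J is a Jordan canonical form, so e^{tA} = P · e^{tJ} · P⁻¹, and e^{tJ} can be computed block-by-block.

A has Jordan form
J =
  [-3, 0, 0]
  [ 0, 1, 0]
  [ 0, 0, 1]
(up to reordering of blocks).

Per-block formulas:
  For a 1×1 block at λ = 1: exp(t · [1]) = [e^(1t)].
  For a 1×1 block at λ = -3: exp(t · [-3]) = [e^(-3t)].

After assembling e^{tJ} and conjugating by P, we get:

e^{tA} =
  [exp(-3*t), -exp(t) + exp(-3*t), 2*exp(t) - 2*exp(-3*t)]
  [0, exp(t), 0]
  [0, 0, exp(t)]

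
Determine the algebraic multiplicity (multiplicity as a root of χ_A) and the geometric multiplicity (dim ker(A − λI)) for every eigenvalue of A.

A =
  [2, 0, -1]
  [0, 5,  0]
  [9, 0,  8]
λ = 5: alg = 3, geom = 2

Step 1 — factor the characteristic polynomial to read off the algebraic multiplicities:
  χ_A(x) = (x - 5)^3

Step 2 — compute geometric multiplicities via the rank-nullity identity g(λ) = n − rank(A − λI):
  rank(A − (5)·I) = 1, so dim ker(A − (5)·I) = n − 1 = 2

Summary:
  λ = 5: algebraic multiplicity = 3, geometric multiplicity = 2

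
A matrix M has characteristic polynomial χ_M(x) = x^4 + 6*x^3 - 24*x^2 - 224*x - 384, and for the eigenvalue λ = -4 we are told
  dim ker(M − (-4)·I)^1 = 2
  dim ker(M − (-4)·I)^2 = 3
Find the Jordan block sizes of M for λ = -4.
Block sizes for λ = -4: [2, 1]

From the dimensions of kernels of powers, the number of Jordan blocks of size at least j is d_j − d_{j−1} where d_j = dim ker(N^j) (with d_0 = 0). Computing the differences gives [2, 1].
The number of blocks of size exactly k is (#blocks of size ≥ k) − (#blocks of size ≥ k + 1), so the partition is: 1 block(s) of size 1, 1 block(s) of size 2.
In nonincreasing order the block sizes are [2, 1].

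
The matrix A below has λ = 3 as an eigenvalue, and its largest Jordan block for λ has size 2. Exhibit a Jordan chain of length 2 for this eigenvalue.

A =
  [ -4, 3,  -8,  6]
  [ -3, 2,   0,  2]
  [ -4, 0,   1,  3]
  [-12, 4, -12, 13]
A Jordan chain for λ = 3 of length 2:
v_1 = (-7, -3, -4, -12)ᵀ
v_2 = (1, 0, 0, 0)ᵀ

Let N = A − (3)·I. We want v_2 with N^2 v_2 = 0 but N^1 v_2 ≠ 0; then v_{j-1} := N · v_j for j = 2, …, 2.

Pick v_2 = (1, 0, 0, 0)ᵀ.
Then v_1 = N · v_2 = (-7, -3, -4, -12)ᵀ.

Sanity check: (A − (3)·I) v_1 = (0, 0, 0, 0)ᵀ = 0. ✓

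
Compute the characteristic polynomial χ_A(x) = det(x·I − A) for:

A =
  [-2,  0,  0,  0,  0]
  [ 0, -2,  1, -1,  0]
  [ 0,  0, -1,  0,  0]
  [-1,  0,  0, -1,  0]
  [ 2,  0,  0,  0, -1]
x^5 + 7*x^4 + 19*x^3 + 25*x^2 + 16*x + 4

Expanding det(x·I − A) (e.g. by cofactor expansion or by noting that A is similar to its Jordan form J, which has the same characteristic polynomial as A) gives
  χ_A(x) = x^5 + 7*x^4 + 19*x^3 + 25*x^2 + 16*x + 4
which factors as (x + 1)^3*(x + 2)^2. The eigenvalues (with algebraic multiplicities) are λ = -2 with multiplicity 2, λ = -1 with multiplicity 3.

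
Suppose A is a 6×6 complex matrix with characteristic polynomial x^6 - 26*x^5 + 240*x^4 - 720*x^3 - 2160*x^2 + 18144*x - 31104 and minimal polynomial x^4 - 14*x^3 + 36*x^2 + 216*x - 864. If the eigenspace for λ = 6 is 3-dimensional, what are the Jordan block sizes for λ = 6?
Block sizes for λ = 6: [3, 1, 1]

Step 1 — from the characteristic polynomial, algebraic multiplicity of λ = 6 is 5. From dim ker(A − (6)·I) = 3, there are exactly 3 Jordan blocks for λ = 6.
Step 2 — from the minimal polynomial, the factor (x − 6)^3 tells us the largest block for λ = 6 has size 3.
Step 3 — with total size 5, 3 blocks, and largest block 3, the block sizes (in nonincreasing order) are [3, 1, 1].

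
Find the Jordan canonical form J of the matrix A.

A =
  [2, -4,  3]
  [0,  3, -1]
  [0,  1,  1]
J_3(2)

The characteristic polynomial is
  det(x·I − A) = x^3 - 6*x^2 + 12*x - 8 = (x - 2)^3

Eigenvalues and multiplicities (the geometric multiplicity of λ is n − rank(A − λI), which equals the number of Jordan blocks for λ):
  λ = 2: algebraic multiplicity = 3, geometric multiplicity = 1

Determining the block sizes for each eigenvalue:
  λ = 2: one block (gm = 1), so the single block has size am = 3 → block sizes [3]

Assembling the blocks gives a Jordan form
J =
  [2, 1, 0]
  [0, 2, 1]
  [0, 0, 2]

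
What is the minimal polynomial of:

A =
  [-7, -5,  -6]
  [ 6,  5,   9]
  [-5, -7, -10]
x^3 + 12*x^2 + 48*x + 64

The characteristic polynomial is χ_A(x) = (x + 4)^3, so the eigenvalues are known. The minimal polynomial is
  m_A(x) = Π_λ (x − λ)^{k_λ}
where k_λ is the size of the *largest* Jordan block for λ (equivalently, the smallest k with (A − λI)^k v = 0 for every generalised eigenvector v of λ).

  λ = -4: largest Jordan block has size 3, contributing (x + 4)^3

So m_A(x) = (x + 4)^3 = x^3 + 12*x^2 + 48*x + 64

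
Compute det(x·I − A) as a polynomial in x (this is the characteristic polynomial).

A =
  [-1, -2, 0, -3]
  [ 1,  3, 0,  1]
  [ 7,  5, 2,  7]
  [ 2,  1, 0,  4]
x^4 - 8*x^3 + 24*x^2 - 32*x + 16

Expanding det(x·I − A) (e.g. by cofactor expansion or by noting that A is similar to its Jordan form J, which has the same characteristic polynomial as A) gives
  χ_A(x) = x^4 - 8*x^3 + 24*x^2 - 32*x + 16
which factors as (x - 2)^4. The eigenvalues (with algebraic multiplicities) are λ = 2 with multiplicity 4.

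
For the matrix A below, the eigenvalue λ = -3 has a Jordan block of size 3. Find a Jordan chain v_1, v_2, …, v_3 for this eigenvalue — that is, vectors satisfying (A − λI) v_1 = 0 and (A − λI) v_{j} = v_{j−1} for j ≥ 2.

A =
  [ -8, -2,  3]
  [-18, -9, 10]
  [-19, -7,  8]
A Jordan chain for λ = -3 of length 3:
v_1 = (4, 8, 12)ᵀ
v_2 = (-5, -18, -19)ᵀ
v_3 = (1, 0, 0)ᵀ

Let N = A − (-3)·I. We want v_3 with N^3 v_3 = 0 but N^2 v_3 ≠ 0; then v_{j-1} := N · v_j for j = 3, …, 2.

Pick v_3 = (1, 0, 0)ᵀ.
Then v_2 = N · v_3 = (-5, -18, -19)ᵀ.
Then v_1 = N · v_2 = (4, 8, 12)ᵀ.

Sanity check: (A − (-3)·I) v_1 = (0, 0, 0)ᵀ = 0. ✓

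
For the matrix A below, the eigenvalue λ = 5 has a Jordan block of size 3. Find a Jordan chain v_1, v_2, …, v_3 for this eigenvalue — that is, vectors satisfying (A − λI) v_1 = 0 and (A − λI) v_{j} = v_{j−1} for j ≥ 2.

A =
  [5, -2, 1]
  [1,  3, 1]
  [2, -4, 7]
A Jordan chain for λ = 5 of length 3:
v_1 = (0, -2, -4)ᵀ
v_2 = (-2, -2, -4)ᵀ
v_3 = (0, 1, 0)ᵀ

Let N = A − (5)·I. We want v_3 with N^3 v_3 = 0 but N^2 v_3 ≠ 0; then v_{j-1} := N · v_j for j = 3, …, 2.

Pick v_3 = (0, 1, 0)ᵀ.
Then v_2 = N · v_3 = (-2, -2, -4)ᵀ.
Then v_1 = N · v_2 = (0, -2, -4)ᵀ.

Sanity check: (A − (5)·I) v_1 = (0, 0, 0)ᵀ = 0. ✓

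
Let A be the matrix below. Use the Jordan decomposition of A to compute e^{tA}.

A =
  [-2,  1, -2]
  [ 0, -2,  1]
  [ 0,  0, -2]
e^{tA} =
  [exp(-2*t), t*exp(-2*t), t^2*exp(-2*t)/2 - 2*t*exp(-2*t)]
  [0, exp(-2*t), t*exp(-2*t)]
  [0, 0, exp(-2*t)]

Strategy: write A = P · J · P⁻¹ where J is a Jordan canonical form, so e^{tA} = P · e^{tJ} · P⁻¹, and e^{tJ} can be computed block-by-block.

A has Jordan form
J =
  [-2,  1,  0]
  [ 0, -2,  1]
  [ 0,  0, -2]
(up to reordering of blocks).

Per-block formulas:
  For a 3×3 Jordan block J_3(-2): exp(t · J_3(-2)) = e^(-2t)·(I + t·N + (t^2/2)·N^2), where N is the 3×3 nilpotent shift.

After assembling e^{tJ} and conjugating by P, we get:

e^{tA} =
  [exp(-2*t), t*exp(-2*t), t^2*exp(-2*t)/2 - 2*t*exp(-2*t)]
  [0, exp(-2*t), t*exp(-2*t)]
  [0, 0, exp(-2*t)]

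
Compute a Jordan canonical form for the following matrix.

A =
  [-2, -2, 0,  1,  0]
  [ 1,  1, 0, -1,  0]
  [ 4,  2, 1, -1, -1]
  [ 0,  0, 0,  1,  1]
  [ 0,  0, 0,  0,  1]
J_1(-1) ⊕ J_1(0) ⊕ J_3(1)

The characteristic polynomial is
  det(x·I − A) = x^5 - 2*x^4 + 2*x^2 - x = x*(x - 1)^3*(x + 1)

Eigenvalues and multiplicities (the geometric multiplicity of λ is n − rank(A − λI), which equals the number of Jordan blocks for λ):
  λ = -1: algebraic multiplicity = 1, geometric multiplicity = 1
  λ = 0: algebraic multiplicity = 1, geometric multiplicity = 1
  λ = 1: algebraic multiplicity = 3, geometric multiplicity = 1

Determining the block sizes for each eigenvalue:
  λ = -1: one block (gm = 1), so the single block has size am = 1 → block sizes [1]
  λ = 0: one block (gm = 1), so the single block has size am = 1 → block sizes [1]
  λ = 1: one block (gm = 1), so the single block has size am = 3 → block sizes [3]

Assembling the blocks gives a Jordan form
J =
  [-1, 0, 0, 0, 0]
  [ 0, 0, 0, 0, 0]
  [ 0, 0, 1, 1, 0]
  [ 0, 0, 0, 1, 1]
  [ 0, 0, 0, 0, 1]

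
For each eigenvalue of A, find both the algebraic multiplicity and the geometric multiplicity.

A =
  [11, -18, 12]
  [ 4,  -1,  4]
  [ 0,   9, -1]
λ = -1: alg = 1, geom = 1; λ = 5: alg = 2, geom = 1

Step 1 — factor the characteristic polynomial to read off the algebraic multiplicities:
  χ_A(x) = (x - 5)^2*(x + 1)

Step 2 — compute geometric multiplicities via the rank-nullity identity g(λ) = n − rank(A − λI):
  rank(A − (-1)·I) = 2, so dim ker(A − (-1)·I) = n − 2 = 1
  rank(A − (5)·I) = 2, so dim ker(A − (5)·I) = n − 2 = 1

Summary:
  λ = -1: algebraic multiplicity = 1, geometric multiplicity = 1
  λ = 5: algebraic multiplicity = 2, geometric multiplicity = 1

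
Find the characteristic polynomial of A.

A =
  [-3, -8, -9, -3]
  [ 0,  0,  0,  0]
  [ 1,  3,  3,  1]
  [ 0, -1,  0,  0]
x^4

Expanding det(x·I − A) (e.g. by cofactor expansion or by noting that A is similar to its Jordan form J, which has the same characteristic polynomial as A) gives
  χ_A(x) = x^4
which factors as x^4. The eigenvalues (with algebraic multiplicities) are λ = 0 with multiplicity 4.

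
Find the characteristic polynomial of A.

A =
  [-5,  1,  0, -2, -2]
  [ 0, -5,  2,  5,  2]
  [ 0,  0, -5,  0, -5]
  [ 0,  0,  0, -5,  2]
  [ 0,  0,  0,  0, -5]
x^5 + 25*x^4 + 250*x^3 + 1250*x^2 + 3125*x + 3125

Expanding det(x·I − A) (e.g. by cofactor expansion or by noting that A is similar to its Jordan form J, which has the same characteristic polynomial as A) gives
  χ_A(x) = x^5 + 25*x^4 + 250*x^3 + 1250*x^2 + 3125*x + 3125
which factors as (x + 5)^5. The eigenvalues (with algebraic multiplicities) are λ = -5 with multiplicity 5.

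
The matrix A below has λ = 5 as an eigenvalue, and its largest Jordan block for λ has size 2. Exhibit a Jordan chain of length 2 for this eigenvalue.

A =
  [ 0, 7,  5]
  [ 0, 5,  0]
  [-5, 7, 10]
A Jordan chain for λ = 5 of length 2:
v_1 = (-5, 0, -5)ᵀ
v_2 = (1, 0, 0)ᵀ

Let N = A − (5)·I. We want v_2 with N^2 v_2 = 0 but N^1 v_2 ≠ 0; then v_{j-1} := N · v_j for j = 2, …, 2.

Pick v_2 = (1, 0, 0)ᵀ.
Then v_1 = N · v_2 = (-5, 0, -5)ᵀ.

Sanity check: (A − (5)·I) v_1 = (0, 0, 0)ᵀ = 0. ✓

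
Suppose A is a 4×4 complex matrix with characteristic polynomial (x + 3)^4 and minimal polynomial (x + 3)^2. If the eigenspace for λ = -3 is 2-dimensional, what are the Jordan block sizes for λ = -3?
Block sizes for λ = -3: [2, 2]

Step 1 — from the characteristic polynomial, algebraic multiplicity of λ = -3 is 4. From dim ker(A − (-3)·I) = 2, there are exactly 2 Jordan blocks for λ = -3.
Step 2 — from the minimal polynomial, the factor (x + 3)^2 tells us the largest block for λ = -3 has size 2.
Step 3 — with total size 4, 2 blocks, and largest block 2, the block sizes (in nonincreasing order) are [2, 2].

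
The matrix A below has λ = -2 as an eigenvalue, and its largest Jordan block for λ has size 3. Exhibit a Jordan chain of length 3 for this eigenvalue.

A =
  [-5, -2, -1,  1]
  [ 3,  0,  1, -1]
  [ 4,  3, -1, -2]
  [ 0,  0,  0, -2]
A Jordan chain for λ = -2 of length 3:
v_1 = (-1, 1, 1, 0)ᵀ
v_2 = (-3, 3, 4, 0)ᵀ
v_3 = (1, 0, 0, 0)ᵀ

Let N = A − (-2)·I. We want v_3 with N^3 v_3 = 0 but N^2 v_3 ≠ 0; then v_{j-1} := N · v_j for j = 3, …, 2.

Pick v_3 = (1, 0, 0, 0)ᵀ.
Then v_2 = N · v_3 = (-3, 3, 4, 0)ᵀ.
Then v_1 = N · v_2 = (-1, 1, 1, 0)ᵀ.

Sanity check: (A − (-2)·I) v_1 = (0, 0, 0, 0)ᵀ = 0. ✓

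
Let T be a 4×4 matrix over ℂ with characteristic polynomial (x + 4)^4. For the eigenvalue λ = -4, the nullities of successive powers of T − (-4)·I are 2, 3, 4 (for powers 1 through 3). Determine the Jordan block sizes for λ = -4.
Block sizes for λ = -4: [3, 1]

From the dimensions of kernels of powers, the number of Jordan blocks of size at least j is d_j − d_{j−1} where d_j = dim ker(N^j) (with d_0 = 0). Computing the differences gives [2, 1, 1].
The number of blocks of size exactly k is (#blocks of size ≥ k) − (#blocks of size ≥ k + 1), so the partition is: 1 block(s) of size 1, 1 block(s) of size 3.
In nonincreasing order the block sizes are [3, 1].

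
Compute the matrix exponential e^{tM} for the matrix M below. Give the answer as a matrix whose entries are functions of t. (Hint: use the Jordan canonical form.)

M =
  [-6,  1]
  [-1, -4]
e^{tM} =
  [-t*exp(-5*t) + exp(-5*t), t*exp(-5*t)]
  [-t*exp(-5*t), t*exp(-5*t) + exp(-5*t)]

Strategy: write M = P · J · P⁻¹ where J is a Jordan canonical form, so e^{tM} = P · e^{tJ} · P⁻¹, and e^{tJ} can be computed block-by-block.

M has Jordan form
J =
  [-5,  1]
  [ 0, -5]
(up to reordering of blocks).

Per-block formulas:
  For a 2×2 Jordan block J_2(-5): exp(t · J_2(-5)) = e^(-5t)·(I + t·N), where N is the 2×2 nilpotent shift.

After assembling e^{tJ} and conjugating by P, we get:

e^{tM} =
  [-t*exp(-5*t) + exp(-5*t), t*exp(-5*t)]
  [-t*exp(-5*t), t*exp(-5*t) + exp(-5*t)]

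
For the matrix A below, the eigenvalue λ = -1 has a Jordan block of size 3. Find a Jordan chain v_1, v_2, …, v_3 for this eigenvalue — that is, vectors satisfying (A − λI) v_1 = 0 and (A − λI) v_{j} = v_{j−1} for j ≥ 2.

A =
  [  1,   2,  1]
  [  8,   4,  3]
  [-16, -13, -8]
A Jordan chain for λ = -1 of length 3:
v_1 = (4, 8, -24)ᵀ
v_2 = (2, 8, -16)ᵀ
v_3 = (1, 0, 0)ᵀ

Let N = A − (-1)·I. We want v_3 with N^3 v_3 = 0 but N^2 v_3 ≠ 0; then v_{j-1} := N · v_j for j = 3, …, 2.

Pick v_3 = (1, 0, 0)ᵀ.
Then v_2 = N · v_3 = (2, 8, -16)ᵀ.
Then v_1 = N · v_2 = (4, 8, -24)ᵀ.

Sanity check: (A − (-1)·I) v_1 = (0, 0, 0)ᵀ = 0. ✓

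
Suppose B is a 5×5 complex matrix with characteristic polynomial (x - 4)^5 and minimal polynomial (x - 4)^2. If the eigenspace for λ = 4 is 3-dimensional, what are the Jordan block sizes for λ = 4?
Block sizes for λ = 4: [2, 2, 1]

Step 1 — from the characteristic polynomial, algebraic multiplicity of λ = 4 is 5. From dim ker(B − (4)·I) = 3, there are exactly 3 Jordan blocks for λ = 4.
Step 2 — from the minimal polynomial, the factor (x − 4)^2 tells us the largest block for λ = 4 has size 2.
Step 3 — with total size 5, 3 blocks, and largest block 2, the block sizes (in nonincreasing order) are [2, 2, 1].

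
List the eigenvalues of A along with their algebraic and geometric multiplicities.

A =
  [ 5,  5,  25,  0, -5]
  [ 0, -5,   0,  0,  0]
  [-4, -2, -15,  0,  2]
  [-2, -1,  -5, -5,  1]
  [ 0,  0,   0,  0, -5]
λ = -5: alg = 5, geom = 4

Step 1 — factor the characteristic polynomial to read off the algebraic multiplicities:
  χ_A(x) = (x + 5)^5

Step 2 — compute geometric multiplicities via the rank-nullity identity g(λ) = n − rank(A − λI):
  rank(A − (-5)·I) = 1, so dim ker(A − (-5)·I) = n − 1 = 4

Summary:
  λ = -5: algebraic multiplicity = 5, geometric multiplicity = 4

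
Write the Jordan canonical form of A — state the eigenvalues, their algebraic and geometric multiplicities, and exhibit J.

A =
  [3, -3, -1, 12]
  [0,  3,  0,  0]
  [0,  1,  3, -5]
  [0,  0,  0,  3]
J_3(3) ⊕ J_1(3)

The characteristic polynomial is
  det(x·I − A) = x^4 - 12*x^3 + 54*x^2 - 108*x + 81 = (x - 3)^4

Eigenvalues and multiplicities (the geometric multiplicity of λ is n − rank(A − λI), which equals the number of Jordan blocks for λ):
  λ = 3: algebraic multiplicity = 4, geometric multiplicity = 2

Determining the block sizes for each eigenvalue:
  λ = 3: with am = 4 and gm = 2, the partition is not yet determined (e.g. several partitions of 4 into 2 parts exist). Let N = A − (3)·I. Computing rank(N^1) = 2, rank(N^2) = 1, rank(N^3) = 0; the number of blocks of size ≥ j is rank(N^{j−1}) − rank(N^j), giving [2, 1, 1]. So we have 1 block(s) of size 3, 1 block(s) of size 1 → block sizes [3, 1]

Assembling the blocks gives a Jordan form
J =
  [3, 1, 0, 0]
  [0, 3, 1, 0]
  [0, 0, 3, 0]
  [0, 0, 0, 3]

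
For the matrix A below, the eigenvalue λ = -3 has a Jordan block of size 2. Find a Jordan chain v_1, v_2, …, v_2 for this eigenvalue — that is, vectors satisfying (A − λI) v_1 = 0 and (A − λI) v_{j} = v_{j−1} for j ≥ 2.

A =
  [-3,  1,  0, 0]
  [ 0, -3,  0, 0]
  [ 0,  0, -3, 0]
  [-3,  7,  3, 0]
A Jordan chain for λ = -3 of length 2:
v_1 = (1, 0, 0, 1)ᵀ
v_2 = (2, 1, 0, 0)ᵀ

Let N = A − (-3)·I. We want v_2 with N^2 v_2 = 0 but N^1 v_2 ≠ 0; then v_{j-1} := N · v_j for j = 2, …, 2.

Pick v_2 = (2, 1, 0, 0)ᵀ.
Then v_1 = N · v_2 = (1, 0, 0, 1)ᵀ.

Sanity check: (A − (-3)·I) v_1 = (0, 0, 0, 0)ᵀ = 0. ✓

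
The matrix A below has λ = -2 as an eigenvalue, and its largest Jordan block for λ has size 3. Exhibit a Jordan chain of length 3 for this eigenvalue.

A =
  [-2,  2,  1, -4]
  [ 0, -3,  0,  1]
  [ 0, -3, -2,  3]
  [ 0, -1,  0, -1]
A Jordan chain for λ = -2 of length 3:
v_1 = (-1, 0, 0, 0)ᵀ
v_2 = (2, -1, -3, -1)ᵀ
v_3 = (0, 1, 0, 0)ᵀ

Let N = A − (-2)·I. We want v_3 with N^3 v_3 = 0 but N^2 v_3 ≠ 0; then v_{j-1} := N · v_j for j = 3, …, 2.

Pick v_3 = (0, 1, 0, 0)ᵀ.
Then v_2 = N · v_3 = (2, -1, -3, -1)ᵀ.
Then v_1 = N · v_2 = (-1, 0, 0, 0)ᵀ.

Sanity check: (A − (-2)·I) v_1 = (0, 0, 0, 0)ᵀ = 0. ✓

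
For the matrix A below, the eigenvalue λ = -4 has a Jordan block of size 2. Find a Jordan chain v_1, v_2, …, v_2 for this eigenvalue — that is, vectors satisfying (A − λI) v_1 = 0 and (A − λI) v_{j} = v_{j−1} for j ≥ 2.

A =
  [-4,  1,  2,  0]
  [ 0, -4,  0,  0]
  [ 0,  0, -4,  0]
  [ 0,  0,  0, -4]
A Jordan chain for λ = -4 of length 2:
v_1 = (1, 0, 0, 0)ᵀ
v_2 = (0, 1, 0, 0)ᵀ

Let N = A − (-4)·I. We want v_2 with N^2 v_2 = 0 but N^1 v_2 ≠ 0; then v_{j-1} := N · v_j for j = 2, …, 2.

Pick v_2 = (0, 1, 0, 0)ᵀ.
Then v_1 = N · v_2 = (1, 0, 0, 0)ᵀ.

Sanity check: (A − (-4)·I) v_1 = (0, 0, 0, 0)ᵀ = 0. ✓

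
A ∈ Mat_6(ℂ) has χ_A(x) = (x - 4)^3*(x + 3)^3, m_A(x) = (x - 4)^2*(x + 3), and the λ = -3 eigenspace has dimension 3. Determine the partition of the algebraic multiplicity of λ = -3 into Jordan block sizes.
Block sizes for λ = -3: [1, 1, 1]

Step 1 — from the characteristic polynomial, algebraic multiplicity of λ = -3 is 3. From dim ker(A − (-3)·I) = 3, there are exactly 3 Jordan blocks for λ = -3.
Step 2 — from the minimal polynomial, the factor (x + 3) tells us the largest block for λ = -3 has size 1.
Step 3 — with total size 3, 3 blocks, and largest block 1, the block sizes (in nonincreasing order) are [1, 1, 1].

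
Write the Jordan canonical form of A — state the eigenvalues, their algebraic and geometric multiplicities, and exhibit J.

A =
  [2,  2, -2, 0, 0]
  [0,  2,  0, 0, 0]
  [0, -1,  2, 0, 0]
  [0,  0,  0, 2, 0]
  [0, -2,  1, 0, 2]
J_3(2) ⊕ J_1(2) ⊕ J_1(2)

The characteristic polynomial is
  det(x·I − A) = x^5 - 10*x^4 + 40*x^3 - 80*x^2 + 80*x - 32 = (x - 2)^5

Eigenvalues and multiplicities (the geometric multiplicity of λ is n − rank(A − λI), which equals the number of Jordan blocks for λ):
  λ = 2: algebraic multiplicity = 5, geometric multiplicity = 3

Determining the block sizes for each eigenvalue:
  λ = 2: with am = 5 and gm = 3, the partition is not yet determined (e.g. several partitions of 5 into 3 parts exist). Let N = A − (2)·I. Computing rank(N^1) = 2, rank(N^2) = 1, rank(N^3) = 0; the number of blocks of size ≥ j is rank(N^{j−1}) − rank(N^j), giving [3, 1, 1]. So we have 1 block(s) of size 3, 2 block(s) of size 1 → block sizes [3, 1, 1]

Assembling the blocks gives a Jordan form
J =
  [2, 1, 0, 0, 0]
  [0, 2, 1, 0, 0]
  [0, 0, 2, 0, 0]
  [0, 0, 0, 2, 0]
  [0, 0, 0, 0, 2]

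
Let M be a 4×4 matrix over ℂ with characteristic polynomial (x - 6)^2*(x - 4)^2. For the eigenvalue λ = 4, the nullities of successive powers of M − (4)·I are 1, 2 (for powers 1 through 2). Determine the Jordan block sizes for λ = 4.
Block sizes for λ = 4: [2]

From the dimensions of kernels of powers, the number of Jordan blocks of size at least j is d_j − d_{j−1} where d_j = dim ker(N^j) (with d_0 = 0). Computing the differences gives [1, 1].
The number of blocks of size exactly k is (#blocks of size ≥ k) − (#blocks of size ≥ k + 1), so the partition is: 1 block(s) of size 2.
In nonincreasing order the block sizes are [2].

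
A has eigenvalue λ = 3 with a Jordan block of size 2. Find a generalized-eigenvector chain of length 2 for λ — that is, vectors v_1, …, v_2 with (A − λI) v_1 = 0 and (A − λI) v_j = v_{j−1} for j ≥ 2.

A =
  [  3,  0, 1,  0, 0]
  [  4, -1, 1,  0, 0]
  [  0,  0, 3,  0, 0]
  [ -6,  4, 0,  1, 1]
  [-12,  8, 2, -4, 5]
A Jordan chain for λ = 3 of length 2:
v_1 = (0, 0, 0, -2, -4)ᵀ
v_2 = (1, 1, 0, 0, 0)ᵀ

Let N = A − (3)·I. We want v_2 with N^2 v_2 = 0 but N^1 v_2 ≠ 0; then v_{j-1} := N · v_j for j = 2, …, 2.

Pick v_2 = (1, 1, 0, 0, 0)ᵀ.
Then v_1 = N · v_2 = (0, 0, 0, -2, -4)ᵀ.

Sanity check: (A − (3)·I) v_1 = (0, 0, 0, 0, 0)ᵀ = 0. ✓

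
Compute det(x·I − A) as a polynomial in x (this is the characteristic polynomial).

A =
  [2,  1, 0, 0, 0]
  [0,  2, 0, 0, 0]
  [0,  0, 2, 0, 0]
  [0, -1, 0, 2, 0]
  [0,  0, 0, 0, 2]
x^5 - 10*x^4 + 40*x^3 - 80*x^2 + 80*x - 32

Expanding det(x·I − A) (e.g. by cofactor expansion or by noting that A is similar to its Jordan form J, which has the same characteristic polynomial as A) gives
  χ_A(x) = x^5 - 10*x^4 + 40*x^3 - 80*x^2 + 80*x - 32
which factors as (x - 2)^5. The eigenvalues (with algebraic multiplicities) are λ = 2 with multiplicity 5.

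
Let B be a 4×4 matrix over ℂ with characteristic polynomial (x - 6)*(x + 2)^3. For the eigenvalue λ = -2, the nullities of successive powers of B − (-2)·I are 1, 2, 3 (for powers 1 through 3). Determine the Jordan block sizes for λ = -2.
Block sizes for λ = -2: [3]

From the dimensions of kernels of powers, the number of Jordan blocks of size at least j is d_j − d_{j−1} where d_j = dim ker(N^j) (with d_0 = 0). Computing the differences gives [1, 1, 1].
The number of blocks of size exactly k is (#blocks of size ≥ k) − (#blocks of size ≥ k + 1), so the partition is: 1 block(s) of size 3.
In nonincreasing order the block sizes are [3].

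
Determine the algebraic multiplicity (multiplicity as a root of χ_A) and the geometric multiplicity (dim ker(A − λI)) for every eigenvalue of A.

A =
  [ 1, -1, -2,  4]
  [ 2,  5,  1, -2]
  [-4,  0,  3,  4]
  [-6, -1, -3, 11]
λ = 5: alg = 4, geom = 2

Step 1 — factor the characteristic polynomial to read off the algebraic multiplicities:
  χ_A(x) = (x - 5)^4

Step 2 — compute geometric multiplicities via the rank-nullity identity g(λ) = n − rank(A − λI):
  rank(A − (5)·I) = 2, so dim ker(A − (5)·I) = n − 2 = 2

Summary:
  λ = 5: algebraic multiplicity = 4, geometric multiplicity = 2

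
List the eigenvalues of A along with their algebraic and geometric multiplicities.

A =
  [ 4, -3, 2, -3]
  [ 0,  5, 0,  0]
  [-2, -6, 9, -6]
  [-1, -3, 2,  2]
λ = 5: alg = 4, geom = 3

Step 1 — factor the characteristic polynomial to read off the algebraic multiplicities:
  χ_A(x) = (x - 5)^4

Step 2 — compute geometric multiplicities via the rank-nullity identity g(λ) = n − rank(A − λI):
  rank(A − (5)·I) = 1, so dim ker(A − (5)·I) = n − 1 = 3

Summary:
  λ = 5: algebraic multiplicity = 4, geometric multiplicity = 3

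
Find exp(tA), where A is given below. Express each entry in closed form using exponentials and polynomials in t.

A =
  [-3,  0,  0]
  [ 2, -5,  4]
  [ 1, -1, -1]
e^{tA} =
  [exp(-3*t), 0, 0]
  [2*t*exp(-3*t), -2*t*exp(-3*t) + exp(-3*t), 4*t*exp(-3*t)]
  [t*exp(-3*t), -t*exp(-3*t), 2*t*exp(-3*t) + exp(-3*t)]

Strategy: write A = P · J · P⁻¹ where J is a Jordan canonical form, so e^{tA} = P · e^{tJ} · P⁻¹, and e^{tJ} can be computed block-by-block.

A has Jordan form
J =
  [-3,  1,  0]
  [ 0, -3,  0]
  [ 0,  0, -3]
(up to reordering of blocks).

Per-block formulas:
  For a 2×2 Jordan block J_2(-3): exp(t · J_2(-3)) = e^(-3t)·(I + t·N), where N is the 2×2 nilpotent shift.
  For a 1×1 block at λ = -3: exp(t · [-3]) = [e^(-3t)].

After assembling e^{tJ} and conjugating by P, we get:

e^{tA} =
  [exp(-3*t), 0, 0]
  [2*t*exp(-3*t), -2*t*exp(-3*t) + exp(-3*t), 4*t*exp(-3*t)]
  [t*exp(-3*t), -t*exp(-3*t), 2*t*exp(-3*t) + exp(-3*t)]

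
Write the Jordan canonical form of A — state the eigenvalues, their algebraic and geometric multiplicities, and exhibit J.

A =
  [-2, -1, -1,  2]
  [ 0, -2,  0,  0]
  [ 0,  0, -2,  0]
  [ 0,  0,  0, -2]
J_2(-2) ⊕ J_1(-2) ⊕ J_1(-2)

The characteristic polynomial is
  det(x·I − A) = x^4 + 8*x^3 + 24*x^2 + 32*x + 16 = (x + 2)^4

Eigenvalues and multiplicities (the geometric multiplicity of λ is n − rank(A − λI), which equals the number of Jordan blocks for λ):
  λ = -2: algebraic multiplicity = 4, geometric multiplicity = 3

Determining the block sizes for each eigenvalue:
  λ = -2: 3 blocks summing to 4 forces exactly one block of size 2 and the rest size 1 → block sizes [2, 1, 1]

Assembling the blocks gives a Jordan form
J =
  [-2,  1,  0,  0]
  [ 0, -2,  0,  0]
  [ 0,  0, -2,  0]
  [ 0,  0,  0, -2]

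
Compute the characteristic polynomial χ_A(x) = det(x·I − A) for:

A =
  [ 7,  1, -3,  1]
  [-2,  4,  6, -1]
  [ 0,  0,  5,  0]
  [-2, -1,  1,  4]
x^4 - 20*x^3 + 150*x^2 - 500*x + 625

Expanding det(x·I − A) (e.g. by cofactor expansion or by noting that A is similar to its Jordan form J, which has the same characteristic polynomial as A) gives
  χ_A(x) = x^4 - 20*x^3 + 150*x^2 - 500*x + 625
which factors as (x - 5)^4. The eigenvalues (with algebraic multiplicities) are λ = 5 with multiplicity 4.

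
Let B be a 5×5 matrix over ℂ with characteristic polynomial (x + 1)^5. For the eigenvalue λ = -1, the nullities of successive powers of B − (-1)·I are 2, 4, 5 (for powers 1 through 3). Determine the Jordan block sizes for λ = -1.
Block sizes for λ = -1: [3, 2]

From the dimensions of kernels of powers, the number of Jordan blocks of size at least j is d_j − d_{j−1} where d_j = dim ker(N^j) (with d_0 = 0). Computing the differences gives [2, 2, 1].
The number of blocks of size exactly k is (#blocks of size ≥ k) − (#blocks of size ≥ k + 1), so the partition is: 1 block(s) of size 2, 1 block(s) of size 3.
In nonincreasing order the block sizes are [3, 2].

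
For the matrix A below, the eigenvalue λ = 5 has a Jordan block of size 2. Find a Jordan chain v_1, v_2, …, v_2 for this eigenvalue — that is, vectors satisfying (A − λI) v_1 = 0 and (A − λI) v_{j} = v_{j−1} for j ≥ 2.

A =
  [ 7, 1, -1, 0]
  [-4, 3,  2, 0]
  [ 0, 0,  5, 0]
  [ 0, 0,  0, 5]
A Jordan chain for λ = 5 of length 2:
v_1 = (2, -4, 0, 0)ᵀ
v_2 = (1, 0, 0, 0)ᵀ

Let N = A − (5)·I. We want v_2 with N^2 v_2 = 0 but N^1 v_2 ≠ 0; then v_{j-1} := N · v_j for j = 2, …, 2.

Pick v_2 = (1, 0, 0, 0)ᵀ.
Then v_1 = N · v_2 = (2, -4, 0, 0)ᵀ.

Sanity check: (A − (5)·I) v_1 = (0, 0, 0, 0)ᵀ = 0. ✓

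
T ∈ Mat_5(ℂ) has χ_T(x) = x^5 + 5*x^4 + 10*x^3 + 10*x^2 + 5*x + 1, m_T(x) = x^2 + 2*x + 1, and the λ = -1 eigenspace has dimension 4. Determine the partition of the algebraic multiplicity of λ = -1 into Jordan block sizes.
Block sizes for λ = -1: [2, 1, 1, 1]

Step 1 — from the characteristic polynomial, algebraic multiplicity of λ = -1 is 5. From dim ker(T − (-1)·I) = 4, there are exactly 4 Jordan blocks for λ = -1.
Step 2 — from the minimal polynomial, the factor (x + 1)^2 tells us the largest block for λ = -1 has size 2.
Step 3 — with total size 5, 4 blocks, and largest block 2, the block sizes (in nonincreasing order) are [2, 1, 1, 1].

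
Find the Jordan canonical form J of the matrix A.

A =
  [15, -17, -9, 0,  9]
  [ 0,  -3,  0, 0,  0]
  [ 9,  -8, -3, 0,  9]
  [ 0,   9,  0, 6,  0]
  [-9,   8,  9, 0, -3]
J_2(-3) ⊕ J_1(6) ⊕ J_1(6) ⊕ J_1(6)

The characteristic polynomial is
  det(x·I − A) = x^5 - 12*x^4 + 9*x^3 + 270*x^2 - 324*x - 1944 = (x - 6)^3*(x + 3)^2

Eigenvalues and multiplicities (the geometric multiplicity of λ is n − rank(A − λI), which equals the number of Jordan blocks for λ):
  λ = -3: algebraic multiplicity = 2, geometric multiplicity = 1
  λ = 6: algebraic multiplicity = 3, geometric multiplicity = 3

Determining the block sizes for each eigenvalue:
  λ = -3: one block (gm = 1), so the single block has size am = 2 → block sizes [2]
  λ = 6: gm = am = 3, so every block has size 1 → block sizes [1, 1, 1]

Assembling the blocks gives a Jordan form
J =
  [-3,  1, 0, 0, 0]
  [ 0, -3, 0, 0, 0]
  [ 0,  0, 6, 0, 0]
  [ 0,  0, 0, 6, 0]
  [ 0,  0, 0, 0, 6]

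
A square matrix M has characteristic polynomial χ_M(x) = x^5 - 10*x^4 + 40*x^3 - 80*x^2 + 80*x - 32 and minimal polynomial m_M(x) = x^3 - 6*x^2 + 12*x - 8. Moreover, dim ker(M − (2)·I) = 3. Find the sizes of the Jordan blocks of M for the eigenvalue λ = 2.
Block sizes for λ = 2: [3, 1, 1]

Step 1 — from the characteristic polynomial, algebraic multiplicity of λ = 2 is 5. From dim ker(M − (2)·I) = 3, there are exactly 3 Jordan blocks for λ = 2.
Step 2 — from the minimal polynomial, the factor (x − 2)^3 tells us the largest block for λ = 2 has size 3.
Step 3 — with total size 5, 3 blocks, and largest block 3, the block sizes (in nonincreasing order) are [3, 1, 1].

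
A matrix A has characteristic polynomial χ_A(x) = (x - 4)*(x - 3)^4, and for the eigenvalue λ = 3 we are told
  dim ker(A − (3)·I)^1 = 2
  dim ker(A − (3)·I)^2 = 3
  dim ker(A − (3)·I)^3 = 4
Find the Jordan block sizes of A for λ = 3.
Block sizes for λ = 3: [3, 1]

From the dimensions of kernels of powers, the number of Jordan blocks of size at least j is d_j − d_{j−1} where d_j = dim ker(N^j) (with d_0 = 0). Computing the differences gives [2, 1, 1].
The number of blocks of size exactly k is (#blocks of size ≥ k) − (#blocks of size ≥ k + 1), so the partition is: 1 block(s) of size 1, 1 block(s) of size 3.
In nonincreasing order the block sizes are [3, 1].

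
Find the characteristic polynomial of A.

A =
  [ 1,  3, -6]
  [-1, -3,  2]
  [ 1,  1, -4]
x^3 + 6*x^2 + 12*x + 8

Expanding det(x·I − A) (e.g. by cofactor expansion or by noting that A is similar to its Jordan form J, which has the same characteristic polynomial as A) gives
  χ_A(x) = x^3 + 6*x^2 + 12*x + 8
which factors as (x + 2)^3. The eigenvalues (with algebraic multiplicities) are λ = -2 with multiplicity 3.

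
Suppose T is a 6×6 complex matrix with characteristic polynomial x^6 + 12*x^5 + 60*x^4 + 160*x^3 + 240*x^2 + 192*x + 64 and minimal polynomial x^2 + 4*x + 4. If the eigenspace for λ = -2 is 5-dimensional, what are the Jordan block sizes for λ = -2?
Block sizes for λ = -2: [2, 1, 1, 1, 1]

Step 1 — from the characteristic polynomial, algebraic multiplicity of λ = -2 is 6. From dim ker(T − (-2)·I) = 5, there are exactly 5 Jordan blocks for λ = -2.
Step 2 — from the minimal polynomial, the factor (x + 2)^2 tells us the largest block for λ = -2 has size 2.
Step 3 — with total size 6, 5 blocks, and largest block 2, the block sizes (in nonincreasing order) are [2, 1, 1, 1, 1].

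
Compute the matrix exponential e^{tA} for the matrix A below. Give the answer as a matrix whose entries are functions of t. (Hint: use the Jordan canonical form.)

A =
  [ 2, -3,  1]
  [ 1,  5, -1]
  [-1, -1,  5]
e^{tA} =
  [-2*t*exp(4*t) + exp(4*t), t^2*exp(4*t) - 3*t*exp(4*t), t^2*exp(4*t) + t*exp(4*t)]
  [t*exp(4*t), -t^2*exp(4*t)/2 + t*exp(4*t) + exp(4*t), -t^2*exp(4*t)/2 - t*exp(4*t)]
  [-t*exp(4*t), t^2*exp(4*t)/2 - t*exp(4*t), t^2*exp(4*t)/2 + t*exp(4*t) + exp(4*t)]

Strategy: write A = P · J · P⁻¹ where J is a Jordan canonical form, so e^{tA} = P · e^{tJ} · P⁻¹, and e^{tJ} can be computed block-by-block.

A has Jordan form
J =
  [4, 1, 0]
  [0, 4, 1]
  [0, 0, 4]
(up to reordering of blocks).

Per-block formulas:
  For a 3×3 Jordan block J_3(4): exp(t · J_3(4)) = e^(4t)·(I + t·N + (t^2/2)·N^2), where N is the 3×3 nilpotent shift.

After assembling e^{tJ} and conjugating by P, we get:

e^{tA} =
  [-2*t*exp(4*t) + exp(4*t), t^2*exp(4*t) - 3*t*exp(4*t), t^2*exp(4*t) + t*exp(4*t)]
  [t*exp(4*t), -t^2*exp(4*t)/2 + t*exp(4*t) + exp(4*t), -t^2*exp(4*t)/2 - t*exp(4*t)]
  [-t*exp(4*t), t^2*exp(4*t)/2 - t*exp(4*t), t^2*exp(4*t)/2 + t*exp(4*t) + exp(4*t)]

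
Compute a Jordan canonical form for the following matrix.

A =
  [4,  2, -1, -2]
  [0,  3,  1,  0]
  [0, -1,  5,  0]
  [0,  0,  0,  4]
J_3(4) ⊕ J_1(4)

The characteristic polynomial is
  det(x·I − A) = x^4 - 16*x^3 + 96*x^2 - 256*x + 256 = (x - 4)^4

Eigenvalues and multiplicities (the geometric multiplicity of λ is n − rank(A − λI), which equals the number of Jordan blocks for λ):
  λ = 4: algebraic multiplicity = 4, geometric multiplicity = 2

Determining the block sizes for each eigenvalue:
  λ = 4: with am = 4 and gm = 2, the partition is not yet determined (e.g. several partitions of 4 into 2 parts exist). Let N = A − (4)·I. Computing rank(N^1) = 2, rank(N^2) = 1, rank(N^3) = 0; the number of blocks of size ≥ j is rank(N^{j−1}) − rank(N^j), giving [2, 1, 1]. So we have 1 block(s) of size 3, 1 block(s) of size 1 → block sizes [3, 1]

Assembling the blocks gives a Jordan form
J =
  [4, 1, 0, 0]
  [0, 4, 1, 0]
  [0, 0, 4, 0]
  [0, 0, 0, 4]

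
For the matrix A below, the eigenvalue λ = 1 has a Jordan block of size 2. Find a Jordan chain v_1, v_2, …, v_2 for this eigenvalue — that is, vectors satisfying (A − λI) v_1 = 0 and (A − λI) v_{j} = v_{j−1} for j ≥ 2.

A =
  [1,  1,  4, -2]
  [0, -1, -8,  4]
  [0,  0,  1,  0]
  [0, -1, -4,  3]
A Jordan chain for λ = 1 of length 2:
v_1 = (1, -2, 0, -1)ᵀ
v_2 = (0, 1, 0, 0)ᵀ

Let N = A − (1)·I. We want v_2 with N^2 v_2 = 0 but N^1 v_2 ≠ 0; then v_{j-1} := N · v_j for j = 2, …, 2.

Pick v_2 = (0, 1, 0, 0)ᵀ.
Then v_1 = N · v_2 = (1, -2, 0, -1)ᵀ.

Sanity check: (A − (1)·I) v_1 = (0, 0, 0, 0)ᵀ = 0. ✓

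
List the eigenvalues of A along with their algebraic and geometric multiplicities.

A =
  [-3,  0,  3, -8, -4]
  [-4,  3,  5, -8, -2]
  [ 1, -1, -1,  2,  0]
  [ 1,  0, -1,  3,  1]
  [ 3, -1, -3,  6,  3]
λ = 1: alg = 5, geom = 2

Step 1 — factor the characteristic polynomial to read off the algebraic multiplicities:
  χ_A(x) = (x - 1)^5

Step 2 — compute geometric multiplicities via the rank-nullity identity g(λ) = n − rank(A − λI):
  rank(A − (1)·I) = 3, so dim ker(A − (1)·I) = n − 3 = 2

Summary:
  λ = 1: algebraic multiplicity = 5, geometric multiplicity = 2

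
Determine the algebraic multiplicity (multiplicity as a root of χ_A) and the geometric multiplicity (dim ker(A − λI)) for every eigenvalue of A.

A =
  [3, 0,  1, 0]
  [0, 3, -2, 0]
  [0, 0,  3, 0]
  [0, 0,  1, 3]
λ = 3: alg = 4, geom = 3

Step 1 — factor the characteristic polynomial to read off the algebraic multiplicities:
  χ_A(x) = (x - 3)^4

Step 2 — compute geometric multiplicities via the rank-nullity identity g(λ) = n − rank(A − λI):
  rank(A − (3)·I) = 1, so dim ker(A − (3)·I) = n − 1 = 3

Summary:
  λ = 3: algebraic multiplicity = 4, geometric multiplicity = 3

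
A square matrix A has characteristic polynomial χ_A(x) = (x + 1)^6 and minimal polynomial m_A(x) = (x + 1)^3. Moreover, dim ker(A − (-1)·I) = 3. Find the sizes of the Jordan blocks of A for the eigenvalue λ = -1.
Block sizes for λ = -1: [3, 2, 1]

Step 1 — from the characteristic polynomial, algebraic multiplicity of λ = -1 is 6. From dim ker(A − (-1)·I) = 3, there are exactly 3 Jordan blocks for λ = -1.
Step 2 — from the minimal polynomial, the factor (x + 1)^3 tells us the largest block for λ = -1 has size 3.
Step 3 — with total size 6, 3 blocks, and largest block 3, the block sizes (in nonincreasing order) are [3, 2, 1].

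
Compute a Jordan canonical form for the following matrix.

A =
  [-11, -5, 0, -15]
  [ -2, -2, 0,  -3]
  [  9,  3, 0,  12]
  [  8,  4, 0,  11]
J_1(-1) ⊕ J_1(-1) ⊕ J_1(0) ⊕ J_1(0)

The characteristic polynomial is
  det(x·I − A) = x^4 + 2*x^3 + x^2 = x^2*(x + 1)^2

Eigenvalues and multiplicities (the geometric multiplicity of λ is n − rank(A − λI), which equals the number of Jordan blocks for λ):
  λ = -1: algebraic multiplicity = 2, geometric multiplicity = 2
  λ = 0: algebraic multiplicity = 2, geometric multiplicity = 2

Determining the block sizes for each eigenvalue:
  λ = -1: gm = am = 2, so every block has size 1 → block sizes [1, 1]
  λ = 0: gm = am = 2, so every block has size 1 → block sizes [1, 1]

Assembling the blocks gives a Jordan form
J =
  [-1,  0, 0, 0]
  [ 0, -1, 0, 0]
  [ 0,  0, 0, 0]
  [ 0,  0, 0, 0]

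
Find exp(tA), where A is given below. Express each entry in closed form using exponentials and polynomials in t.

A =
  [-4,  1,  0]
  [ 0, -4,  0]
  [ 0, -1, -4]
e^{tA} =
  [exp(-4*t), t*exp(-4*t), 0]
  [0, exp(-4*t), 0]
  [0, -t*exp(-4*t), exp(-4*t)]

Strategy: write A = P · J · P⁻¹ where J is a Jordan canonical form, so e^{tA} = P · e^{tJ} · P⁻¹, and e^{tJ} can be computed block-by-block.

A has Jordan form
J =
  [-4,  1,  0]
  [ 0, -4,  0]
  [ 0,  0, -4]
(up to reordering of blocks).

Per-block formulas:
  For a 1×1 block at λ = -4: exp(t · [-4]) = [e^(-4t)].
  For a 2×2 Jordan block J_2(-4): exp(t · J_2(-4)) = e^(-4t)·(I + t·N), where N is the 2×2 nilpotent shift.

After assembling e^{tJ} and conjugating by P, we get:

e^{tA} =
  [exp(-4*t), t*exp(-4*t), 0]
  [0, exp(-4*t), 0]
  [0, -t*exp(-4*t), exp(-4*t)]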